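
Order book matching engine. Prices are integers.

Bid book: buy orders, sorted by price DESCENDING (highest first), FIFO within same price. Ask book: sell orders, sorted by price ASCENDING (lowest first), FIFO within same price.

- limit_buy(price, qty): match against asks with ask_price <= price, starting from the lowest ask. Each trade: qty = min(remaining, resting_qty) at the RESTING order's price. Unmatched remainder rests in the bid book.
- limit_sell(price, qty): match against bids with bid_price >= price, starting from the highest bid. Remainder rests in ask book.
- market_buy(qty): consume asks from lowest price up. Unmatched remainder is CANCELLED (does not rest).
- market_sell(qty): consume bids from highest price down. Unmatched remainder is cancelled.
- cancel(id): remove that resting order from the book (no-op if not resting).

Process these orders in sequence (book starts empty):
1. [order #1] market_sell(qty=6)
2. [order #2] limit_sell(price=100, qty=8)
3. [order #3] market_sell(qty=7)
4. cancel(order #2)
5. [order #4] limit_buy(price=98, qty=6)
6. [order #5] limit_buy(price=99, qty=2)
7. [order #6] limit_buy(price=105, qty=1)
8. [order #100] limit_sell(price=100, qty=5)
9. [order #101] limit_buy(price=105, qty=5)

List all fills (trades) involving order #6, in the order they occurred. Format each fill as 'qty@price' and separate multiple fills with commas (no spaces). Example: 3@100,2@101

After op 1 [order #1] market_sell(qty=6): fills=none; bids=[-] asks=[-]
After op 2 [order #2] limit_sell(price=100, qty=8): fills=none; bids=[-] asks=[#2:8@100]
After op 3 [order #3] market_sell(qty=7): fills=none; bids=[-] asks=[#2:8@100]
After op 4 cancel(order #2): fills=none; bids=[-] asks=[-]
After op 5 [order #4] limit_buy(price=98, qty=6): fills=none; bids=[#4:6@98] asks=[-]
After op 6 [order #5] limit_buy(price=99, qty=2): fills=none; bids=[#5:2@99 #4:6@98] asks=[-]
After op 7 [order #6] limit_buy(price=105, qty=1): fills=none; bids=[#6:1@105 #5:2@99 #4:6@98] asks=[-]
After op 8 [order #100] limit_sell(price=100, qty=5): fills=#6x#100:1@105; bids=[#5:2@99 #4:6@98] asks=[#100:4@100]
After op 9 [order #101] limit_buy(price=105, qty=5): fills=#101x#100:4@100; bids=[#101:1@105 #5:2@99 #4:6@98] asks=[-]

Answer: 1@105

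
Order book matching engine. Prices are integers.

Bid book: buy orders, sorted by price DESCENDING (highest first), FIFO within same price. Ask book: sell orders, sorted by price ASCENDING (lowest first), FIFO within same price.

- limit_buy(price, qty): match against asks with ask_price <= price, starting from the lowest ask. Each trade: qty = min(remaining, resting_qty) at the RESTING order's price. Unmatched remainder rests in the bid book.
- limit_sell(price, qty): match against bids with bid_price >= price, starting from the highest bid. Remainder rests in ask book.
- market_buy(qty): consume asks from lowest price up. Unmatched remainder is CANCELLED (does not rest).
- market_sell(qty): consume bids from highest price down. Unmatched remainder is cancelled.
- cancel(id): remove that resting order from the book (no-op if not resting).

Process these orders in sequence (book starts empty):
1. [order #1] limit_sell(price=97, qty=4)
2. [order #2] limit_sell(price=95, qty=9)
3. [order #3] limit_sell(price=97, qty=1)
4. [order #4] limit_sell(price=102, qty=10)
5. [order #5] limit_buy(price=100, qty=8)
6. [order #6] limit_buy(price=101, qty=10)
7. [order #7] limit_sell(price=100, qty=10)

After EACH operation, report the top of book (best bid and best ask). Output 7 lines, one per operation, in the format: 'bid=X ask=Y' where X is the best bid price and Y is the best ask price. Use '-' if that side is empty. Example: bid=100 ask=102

Answer: bid=- ask=97
bid=- ask=95
bid=- ask=95
bid=- ask=95
bid=- ask=95
bid=101 ask=102
bid=- ask=100

Derivation:
After op 1 [order #1] limit_sell(price=97, qty=4): fills=none; bids=[-] asks=[#1:4@97]
After op 2 [order #2] limit_sell(price=95, qty=9): fills=none; bids=[-] asks=[#2:9@95 #1:4@97]
After op 3 [order #3] limit_sell(price=97, qty=1): fills=none; bids=[-] asks=[#2:9@95 #1:4@97 #3:1@97]
After op 4 [order #4] limit_sell(price=102, qty=10): fills=none; bids=[-] asks=[#2:9@95 #1:4@97 #3:1@97 #4:10@102]
After op 5 [order #5] limit_buy(price=100, qty=8): fills=#5x#2:8@95; bids=[-] asks=[#2:1@95 #1:4@97 #3:1@97 #4:10@102]
After op 6 [order #6] limit_buy(price=101, qty=10): fills=#6x#2:1@95 #6x#1:4@97 #6x#3:1@97; bids=[#6:4@101] asks=[#4:10@102]
After op 7 [order #7] limit_sell(price=100, qty=10): fills=#6x#7:4@101; bids=[-] asks=[#7:6@100 #4:10@102]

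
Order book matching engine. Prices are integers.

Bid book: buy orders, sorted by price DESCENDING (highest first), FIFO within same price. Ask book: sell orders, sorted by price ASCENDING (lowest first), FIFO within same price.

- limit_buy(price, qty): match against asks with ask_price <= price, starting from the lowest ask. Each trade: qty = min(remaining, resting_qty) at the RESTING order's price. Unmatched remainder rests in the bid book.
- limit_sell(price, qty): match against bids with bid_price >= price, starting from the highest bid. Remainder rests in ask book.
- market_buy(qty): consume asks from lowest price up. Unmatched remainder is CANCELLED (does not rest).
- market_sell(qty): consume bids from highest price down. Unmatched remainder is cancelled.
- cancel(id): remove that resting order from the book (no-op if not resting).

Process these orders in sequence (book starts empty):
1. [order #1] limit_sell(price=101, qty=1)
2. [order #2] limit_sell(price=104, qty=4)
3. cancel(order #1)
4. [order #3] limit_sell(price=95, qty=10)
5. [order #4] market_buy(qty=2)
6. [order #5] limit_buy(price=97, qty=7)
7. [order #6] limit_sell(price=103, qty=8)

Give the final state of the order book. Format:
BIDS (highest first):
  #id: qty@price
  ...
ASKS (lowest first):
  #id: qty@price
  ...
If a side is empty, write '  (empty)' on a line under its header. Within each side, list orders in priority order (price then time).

Answer: BIDS (highest first):
  (empty)
ASKS (lowest first):
  #3: 1@95
  #6: 8@103
  #2: 4@104

Derivation:
After op 1 [order #1] limit_sell(price=101, qty=1): fills=none; bids=[-] asks=[#1:1@101]
After op 2 [order #2] limit_sell(price=104, qty=4): fills=none; bids=[-] asks=[#1:1@101 #2:4@104]
After op 3 cancel(order #1): fills=none; bids=[-] asks=[#2:4@104]
After op 4 [order #3] limit_sell(price=95, qty=10): fills=none; bids=[-] asks=[#3:10@95 #2:4@104]
After op 5 [order #4] market_buy(qty=2): fills=#4x#3:2@95; bids=[-] asks=[#3:8@95 #2:4@104]
After op 6 [order #5] limit_buy(price=97, qty=7): fills=#5x#3:7@95; bids=[-] asks=[#3:1@95 #2:4@104]
After op 7 [order #6] limit_sell(price=103, qty=8): fills=none; bids=[-] asks=[#3:1@95 #6:8@103 #2:4@104]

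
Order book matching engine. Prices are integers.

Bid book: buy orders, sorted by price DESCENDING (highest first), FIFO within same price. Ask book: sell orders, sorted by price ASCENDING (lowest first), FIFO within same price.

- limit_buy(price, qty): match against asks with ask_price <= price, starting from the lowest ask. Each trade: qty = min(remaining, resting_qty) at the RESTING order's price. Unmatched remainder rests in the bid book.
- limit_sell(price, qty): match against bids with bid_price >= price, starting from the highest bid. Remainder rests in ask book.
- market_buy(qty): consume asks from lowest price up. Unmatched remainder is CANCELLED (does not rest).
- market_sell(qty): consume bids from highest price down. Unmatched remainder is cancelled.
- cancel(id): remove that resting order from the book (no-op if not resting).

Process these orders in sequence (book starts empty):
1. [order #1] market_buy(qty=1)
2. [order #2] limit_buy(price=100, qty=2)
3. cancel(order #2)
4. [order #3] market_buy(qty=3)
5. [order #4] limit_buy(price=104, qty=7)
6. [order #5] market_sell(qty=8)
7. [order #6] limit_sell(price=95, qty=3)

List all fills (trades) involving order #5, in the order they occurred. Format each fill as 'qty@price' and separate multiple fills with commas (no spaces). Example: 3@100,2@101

After op 1 [order #1] market_buy(qty=1): fills=none; bids=[-] asks=[-]
After op 2 [order #2] limit_buy(price=100, qty=2): fills=none; bids=[#2:2@100] asks=[-]
After op 3 cancel(order #2): fills=none; bids=[-] asks=[-]
After op 4 [order #3] market_buy(qty=3): fills=none; bids=[-] asks=[-]
After op 5 [order #4] limit_buy(price=104, qty=7): fills=none; bids=[#4:7@104] asks=[-]
After op 6 [order #5] market_sell(qty=8): fills=#4x#5:7@104; bids=[-] asks=[-]
After op 7 [order #6] limit_sell(price=95, qty=3): fills=none; bids=[-] asks=[#6:3@95]

Answer: 7@104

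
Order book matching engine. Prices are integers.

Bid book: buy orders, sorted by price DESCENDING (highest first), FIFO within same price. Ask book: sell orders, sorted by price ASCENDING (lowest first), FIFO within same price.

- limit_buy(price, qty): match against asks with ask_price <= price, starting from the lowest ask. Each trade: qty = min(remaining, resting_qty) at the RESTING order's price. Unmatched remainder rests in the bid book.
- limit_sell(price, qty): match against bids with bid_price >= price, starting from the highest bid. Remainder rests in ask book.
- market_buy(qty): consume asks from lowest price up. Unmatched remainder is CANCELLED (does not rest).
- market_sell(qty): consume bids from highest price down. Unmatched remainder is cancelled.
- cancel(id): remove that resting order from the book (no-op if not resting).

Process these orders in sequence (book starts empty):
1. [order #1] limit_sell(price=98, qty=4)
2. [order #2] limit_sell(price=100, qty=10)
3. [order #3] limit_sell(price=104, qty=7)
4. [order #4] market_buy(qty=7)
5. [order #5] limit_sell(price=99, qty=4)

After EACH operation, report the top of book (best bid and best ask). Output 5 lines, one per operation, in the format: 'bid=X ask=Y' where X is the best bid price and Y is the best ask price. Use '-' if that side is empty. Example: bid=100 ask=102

Answer: bid=- ask=98
bid=- ask=98
bid=- ask=98
bid=- ask=100
bid=- ask=99

Derivation:
After op 1 [order #1] limit_sell(price=98, qty=4): fills=none; bids=[-] asks=[#1:4@98]
After op 2 [order #2] limit_sell(price=100, qty=10): fills=none; bids=[-] asks=[#1:4@98 #2:10@100]
After op 3 [order #3] limit_sell(price=104, qty=7): fills=none; bids=[-] asks=[#1:4@98 #2:10@100 #3:7@104]
After op 4 [order #4] market_buy(qty=7): fills=#4x#1:4@98 #4x#2:3@100; bids=[-] asks=[#2:7@100 #3:7@104]
After op 5 [order #5] limit_sell(price=99, qty=4): fills=none; bids=[-] asks=[#5:4@99 #2:7@100 #3:7@104]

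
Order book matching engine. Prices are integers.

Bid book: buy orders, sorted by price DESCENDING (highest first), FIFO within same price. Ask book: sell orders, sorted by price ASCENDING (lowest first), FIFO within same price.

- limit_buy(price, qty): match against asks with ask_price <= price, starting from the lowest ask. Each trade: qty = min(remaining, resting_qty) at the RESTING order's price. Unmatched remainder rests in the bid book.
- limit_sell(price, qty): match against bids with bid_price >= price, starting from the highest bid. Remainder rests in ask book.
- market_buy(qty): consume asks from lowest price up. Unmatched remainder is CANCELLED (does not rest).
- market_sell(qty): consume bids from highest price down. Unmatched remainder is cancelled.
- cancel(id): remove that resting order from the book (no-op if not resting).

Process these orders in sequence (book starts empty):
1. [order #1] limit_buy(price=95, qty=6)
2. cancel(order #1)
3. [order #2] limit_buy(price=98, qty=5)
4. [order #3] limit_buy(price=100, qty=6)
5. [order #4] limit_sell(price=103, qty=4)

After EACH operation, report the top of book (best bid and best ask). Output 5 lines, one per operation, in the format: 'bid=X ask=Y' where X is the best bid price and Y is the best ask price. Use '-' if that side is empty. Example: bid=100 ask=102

After op 1 [order #1] limit_buy(price=95, qty=6): fills=none; bids=[#1:6@95] asks=[-]
After op 2 cancel(order #1): fills=none; bids=[-] asks=[-]
After op 3 [order #2] limit_buy(price=98, qty=5): fills=none; bids=[#2:5@98] asks=[-]
After op 4 [order #3] limit_buy(price=100, qty=6): fills=none; bids=[#3:6@100 #2:5@98] asks=[-]
After op 5 [order #4] limit_sell(price=103, qty=4): fills=none; bids=[#3:6@100 #2:5@98] asks=[#4:4@103]

Answer: bid=95 ask=-
bid=- ask=-
bid=98 ask=-
bid=100 ask=-
bid=100 ask=103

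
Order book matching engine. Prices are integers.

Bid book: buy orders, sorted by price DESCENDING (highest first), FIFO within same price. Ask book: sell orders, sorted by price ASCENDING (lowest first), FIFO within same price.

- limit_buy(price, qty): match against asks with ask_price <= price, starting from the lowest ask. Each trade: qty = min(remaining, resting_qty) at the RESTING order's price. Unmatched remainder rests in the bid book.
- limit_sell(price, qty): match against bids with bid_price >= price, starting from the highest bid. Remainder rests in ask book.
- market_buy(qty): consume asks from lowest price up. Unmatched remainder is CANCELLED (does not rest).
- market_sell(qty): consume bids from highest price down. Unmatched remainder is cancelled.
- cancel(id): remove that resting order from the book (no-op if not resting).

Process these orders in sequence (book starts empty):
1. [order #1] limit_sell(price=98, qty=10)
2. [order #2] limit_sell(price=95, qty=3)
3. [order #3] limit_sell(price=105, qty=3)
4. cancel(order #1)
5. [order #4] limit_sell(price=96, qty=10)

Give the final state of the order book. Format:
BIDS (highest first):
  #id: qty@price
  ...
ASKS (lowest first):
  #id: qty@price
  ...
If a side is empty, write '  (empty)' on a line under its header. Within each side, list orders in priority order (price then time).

After op 1 [order #1] limit_sell(price=98, qty=10): fills=none; bids=[-] asks=[#1:10@98]
After op 2 [order #2] limit_sell(price=95, qty=3): fills=none; bids=[-] asks=[#2:3@95 #1:10@98]
After op 3 [order #3] limit_sell(price=105, qty=3): fills=none; bids=[-] asks=[#2:3@95 #1:10@98 #3:3@105]
After op 4 cancel(order #1): fills=none; bids=[-] asks=[#2:3@95 #3:3@105]
After op 5 [order #4] limit_sell(price=96, qty=10): fills=none; bids=[-] asks=[#2:3@95 #4:10@96 #3:3@105]

Answer: BIDS (highest first):
  (empty)
ASKS (lowest first):
  #2: 3@95
  #4: 10@96
  #3: 3@105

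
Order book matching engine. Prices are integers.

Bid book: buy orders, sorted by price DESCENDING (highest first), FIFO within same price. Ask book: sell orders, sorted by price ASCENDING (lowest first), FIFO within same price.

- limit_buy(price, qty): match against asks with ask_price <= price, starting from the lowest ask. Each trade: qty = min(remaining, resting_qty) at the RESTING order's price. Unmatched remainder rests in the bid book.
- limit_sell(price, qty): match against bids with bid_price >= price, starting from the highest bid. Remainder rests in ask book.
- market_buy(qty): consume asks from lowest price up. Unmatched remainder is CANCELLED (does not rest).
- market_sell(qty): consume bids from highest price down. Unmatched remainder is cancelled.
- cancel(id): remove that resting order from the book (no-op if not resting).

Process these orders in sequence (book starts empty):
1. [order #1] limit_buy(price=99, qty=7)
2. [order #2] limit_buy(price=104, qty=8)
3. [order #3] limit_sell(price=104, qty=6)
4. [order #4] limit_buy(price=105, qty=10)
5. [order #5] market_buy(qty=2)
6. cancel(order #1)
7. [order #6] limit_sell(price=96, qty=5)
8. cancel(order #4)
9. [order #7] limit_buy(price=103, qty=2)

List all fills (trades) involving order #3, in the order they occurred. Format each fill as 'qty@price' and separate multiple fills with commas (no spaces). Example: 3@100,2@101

Answer: 6@104

Derivation:
After op 1 [order #1] limit_buy(price=99, qty=7): fills=none; bids=[#1:7@99] asks=[-]
After op 2 [order #2] limit_buy(price=104, qty=8): fills=none; bids=[#2:8@104 #1:7@99] asks=[-]
After op 3 [order #3] limit_sell(price=104, qty=6): fills=#2x#3:6@104; bids=[#2:2@104 #1:7@99] asks=[-]
After op 4 [order #4] limit_buy(price=105, qty=10): fills=none; bids=[#4:10@105 #2:2@104 #1:7@99] asks=[-]
After op 5 [order #5] market_buy(qty=2): fills=none; bids=[#4:10@105 #2:2@104 #1:7@99] asks=[-]
After op 6 cancel(order #1): fills=none; bids=[#4:10@105 #2:2@104] asks=[-]
After op 7 [order #6] limit_sell(price=96, qty=5): fills=#4x#6:5@105; bids=[#4:5@105 #2:2@104] asks=[-]
After op 8 cancel(order #4): fills=none; bids=[#2:2@104] asks=[-]
After op 9 [order #7] limit_buy(price=103, qty=2): fills=none; bids=[#2:2@104 #7:2@103] asks=[-]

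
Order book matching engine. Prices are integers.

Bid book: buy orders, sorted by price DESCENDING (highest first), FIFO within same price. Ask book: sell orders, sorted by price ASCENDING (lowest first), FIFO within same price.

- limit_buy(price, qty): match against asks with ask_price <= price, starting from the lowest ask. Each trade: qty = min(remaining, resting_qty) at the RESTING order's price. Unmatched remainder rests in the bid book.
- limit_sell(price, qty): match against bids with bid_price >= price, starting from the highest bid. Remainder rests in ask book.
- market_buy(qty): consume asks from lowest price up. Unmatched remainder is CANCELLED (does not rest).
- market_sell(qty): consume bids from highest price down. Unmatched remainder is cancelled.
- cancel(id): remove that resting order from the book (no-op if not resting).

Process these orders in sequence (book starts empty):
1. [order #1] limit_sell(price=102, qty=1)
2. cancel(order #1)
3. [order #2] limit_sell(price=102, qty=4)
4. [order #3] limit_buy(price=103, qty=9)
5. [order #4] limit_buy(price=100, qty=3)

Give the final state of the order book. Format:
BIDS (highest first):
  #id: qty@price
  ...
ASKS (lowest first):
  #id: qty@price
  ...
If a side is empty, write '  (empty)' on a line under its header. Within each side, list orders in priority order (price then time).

Answer: BIDS (highest first):
  #3: 5@103
  #4: 3@100
ASKS (lowest first):
  (empty)

Derivation:
After op 1 [order #1] limit_sell(price=102, qty=1): fills=none; bids=[-] asks=[#1:1@102]
After op 2 cancel(order #1): fills=none; bids=[-] asks=[-]
After op 3 [order #2] limit_sell(price=102, qty=4): fills=none; bids=[-] asks=[#2:4@102]
After op 4 [order #3] limit_buy(price=103, qty=9): fills=#3x#2:4@102; bids=[#3:5@103] asks=[-]
After op 5 [order #4] limit_buy(price=100, qty=3): fills=none; bids=[#3:5@103 #4:3@100] asks=[-]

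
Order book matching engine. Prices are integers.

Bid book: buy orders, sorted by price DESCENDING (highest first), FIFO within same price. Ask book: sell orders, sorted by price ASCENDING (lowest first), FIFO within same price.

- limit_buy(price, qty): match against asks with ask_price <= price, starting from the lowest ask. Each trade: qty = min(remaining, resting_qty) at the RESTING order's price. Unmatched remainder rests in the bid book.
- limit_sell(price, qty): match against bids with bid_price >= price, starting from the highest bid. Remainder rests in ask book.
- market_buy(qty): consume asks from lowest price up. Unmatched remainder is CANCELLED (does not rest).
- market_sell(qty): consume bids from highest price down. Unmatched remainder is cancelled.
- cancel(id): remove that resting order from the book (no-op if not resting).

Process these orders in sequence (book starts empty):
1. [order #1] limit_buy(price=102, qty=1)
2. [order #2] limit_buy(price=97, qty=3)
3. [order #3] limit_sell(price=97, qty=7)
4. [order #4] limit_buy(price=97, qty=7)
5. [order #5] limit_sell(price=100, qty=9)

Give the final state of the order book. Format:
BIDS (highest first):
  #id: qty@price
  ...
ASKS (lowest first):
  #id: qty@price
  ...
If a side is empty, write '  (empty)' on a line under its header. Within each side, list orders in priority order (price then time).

Answer: BIDS (highest first):
  #4: 4@97
ASKS (lowest first):
  #5: 9@100

Derivation:
After op 1 [order #1] limit_buy(price=102, qty=1): fills=none; bids=[#1:1@102] asks=[-]
After op 2 [order #2] limit_buy(price=97, qty=3): fills=none; bids=[#1:1@102 #2:3@97] asks=[-]
After op 3 [order #3] limit_sell(price=97, qty=7): fills=#1x#3:1@102 #2x#3:3@97; bids=[-] asks=[#3:3@97]
After op 4 [order #4] limit_buy(price=97, qty=7): fills=#4x#3:3@97; bids=[#4:4@97] asks=[-]
After op 5 [order #5] limit_sell(price=100, qty=9): fills=none; bids=[#4:4@97] asks=[#5:9@100]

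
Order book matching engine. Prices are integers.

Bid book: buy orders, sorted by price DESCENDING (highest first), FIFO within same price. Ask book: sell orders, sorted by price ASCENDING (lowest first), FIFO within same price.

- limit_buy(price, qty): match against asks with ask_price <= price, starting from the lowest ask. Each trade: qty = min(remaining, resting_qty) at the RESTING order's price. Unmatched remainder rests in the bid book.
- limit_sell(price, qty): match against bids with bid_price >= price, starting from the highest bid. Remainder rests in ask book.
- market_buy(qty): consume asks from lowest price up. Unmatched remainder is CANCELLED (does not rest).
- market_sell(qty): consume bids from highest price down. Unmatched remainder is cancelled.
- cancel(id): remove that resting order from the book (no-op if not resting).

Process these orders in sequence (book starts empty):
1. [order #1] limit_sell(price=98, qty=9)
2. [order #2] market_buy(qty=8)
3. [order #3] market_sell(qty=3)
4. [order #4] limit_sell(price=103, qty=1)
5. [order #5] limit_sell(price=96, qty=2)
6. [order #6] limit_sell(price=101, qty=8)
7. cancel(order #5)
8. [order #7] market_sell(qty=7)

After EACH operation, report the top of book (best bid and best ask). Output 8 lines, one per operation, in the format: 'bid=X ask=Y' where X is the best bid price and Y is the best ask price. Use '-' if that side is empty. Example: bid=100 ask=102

Answer: bid=- ask=98
bid=- ask=98
bid=- ask=98
bid=- ask=98
bid=- ask=96
bid=- ask=96
bid=- ask=98
bid=- ask=98

Derivation:
After op 1 [order #1] limit_sell(price=98, qty=9): fills=none; bids=[-] asks=[#1:9@98]
After op 2 [order #2] market_buy(qty=8): fills=#2x#1:8@98; bids=[-] asks=[#1:1@98]
After op 3 [order #3] market_sell(qty=3): fills=none; bids=[-] asks=[#1:1@98]
After op 4 [order #4] limit_sell(price=103, qty=1): fills=none; bids=[-] asks=[#1:1@98 #4:1@103]
After op 5 [order #5] limit_sell(price=96, qty=2): fills=none; bids=[-] asks=[#5:2@96 #1:1@98 #4:1@103]
After op 6 [order #6] limit_sell(price=101, qty=8): fills=none; bids=[-] asks=[#5:2@96 #1:1@98 #6:8@101 #4:1@103]
After op 7 cancel(order #5): fills=none; bids=[-] asks=[#1:1@98 #6:8@101 #4:1@103]
After op 8 [order #7] market_sell(qty=7): fills=none; bids=[-] asks=[#1:1@98 #6:8@101 #4:1@103]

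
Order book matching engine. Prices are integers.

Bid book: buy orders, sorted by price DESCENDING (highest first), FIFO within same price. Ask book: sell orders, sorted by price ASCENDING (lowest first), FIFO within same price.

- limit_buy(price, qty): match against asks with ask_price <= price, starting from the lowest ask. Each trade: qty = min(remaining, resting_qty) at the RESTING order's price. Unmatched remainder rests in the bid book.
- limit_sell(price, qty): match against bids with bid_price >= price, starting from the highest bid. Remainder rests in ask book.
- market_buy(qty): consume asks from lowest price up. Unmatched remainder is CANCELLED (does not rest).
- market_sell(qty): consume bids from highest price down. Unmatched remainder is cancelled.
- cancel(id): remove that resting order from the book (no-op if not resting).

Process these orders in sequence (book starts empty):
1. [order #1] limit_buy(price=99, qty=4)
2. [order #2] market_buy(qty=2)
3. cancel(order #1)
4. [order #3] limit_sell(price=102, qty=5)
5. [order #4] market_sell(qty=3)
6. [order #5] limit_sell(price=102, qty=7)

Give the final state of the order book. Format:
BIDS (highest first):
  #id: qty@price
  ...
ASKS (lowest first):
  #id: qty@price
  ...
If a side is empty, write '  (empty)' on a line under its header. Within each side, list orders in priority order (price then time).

After op 1 [order #1] limit_buy(price=99, qty=4): fills=none; bids=[#1:4@99] asks=[-]
After op 2 [order #2] market_buy(qty=2): fills=none; bids=[#1:4@99] asks=[-]
After op 3 cancel(order #1): fills=none; bids=[-] asks=[-]
After op 4 [order #3] limit_sell(price=102, qty=5): fills=none; bids=[-] asks=[#3:5@102]
After op 5 [order #4] market_sell(qty=3): fills=none; bids=[-] asks=[#3:5@102]
After op 6 [order #5] limit_sell(price=102, qty=7): fills=none; bids=[-] asks=[#3:5@102 #5:7@102]

Answer: BIDS (highest first):
  (empty)
ASKS (lowest first):
  #3: 5@102
  #5: 7@102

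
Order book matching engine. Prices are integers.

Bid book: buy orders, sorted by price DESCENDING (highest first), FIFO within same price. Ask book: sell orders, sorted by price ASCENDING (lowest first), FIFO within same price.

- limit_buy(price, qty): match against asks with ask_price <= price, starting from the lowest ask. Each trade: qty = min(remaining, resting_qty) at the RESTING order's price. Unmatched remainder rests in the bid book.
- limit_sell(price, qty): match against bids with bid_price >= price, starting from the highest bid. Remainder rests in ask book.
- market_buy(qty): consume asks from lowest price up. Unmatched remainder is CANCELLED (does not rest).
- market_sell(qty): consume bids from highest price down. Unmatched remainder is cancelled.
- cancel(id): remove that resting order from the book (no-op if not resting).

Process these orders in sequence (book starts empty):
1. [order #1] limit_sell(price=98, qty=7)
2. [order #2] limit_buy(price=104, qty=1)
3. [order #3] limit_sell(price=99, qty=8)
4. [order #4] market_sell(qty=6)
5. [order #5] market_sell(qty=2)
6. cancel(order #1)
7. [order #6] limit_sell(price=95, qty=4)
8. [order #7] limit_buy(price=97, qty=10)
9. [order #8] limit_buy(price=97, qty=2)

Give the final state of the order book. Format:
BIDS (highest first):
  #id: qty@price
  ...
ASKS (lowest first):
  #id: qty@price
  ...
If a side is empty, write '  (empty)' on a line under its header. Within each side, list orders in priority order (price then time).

Answer: BIDS (highest first):
  #7: 6@97
  #8: 2@97
ASKS (lowest first):
  #3: 8@99

Derivation:
After op 1 [order #1] limit_sell(price=98, qty=7): fills=none; bids=[-] asks=[#1:7@98]
After op 2 [order #2] limit_buy(price=104, qty=1): fills=#2x#1:1@98; bids=[-] asks=[#1:6@98]
After op 3 [order #3] limit_sell(price=99, qty=8): fills=none; bids=[-] asks=[#1:6@98 #3:8@99]
After op 4 [order #4] market_sell(qty=6): fills=none; bids=[-] asks=[#1:6@98 #3:8@99]
After op 5 [order #5] market_sell(qty=2): fills=none; bids=[-] asks=[#1:6@98 #3:8@99]
After op 6 cancel(order #1): fills=none; bids=[-] asks=[#3:8@99]
After op 7 [order #6] limit_sell(price=95, qty=4): fills=none; bids=[-] asks=[#6:4@95 #3:8@99]
After op 8 [order #7] limit_buy(price=97, qty=10): fills=#7x#6:4@95; bids=[#7:6@97] asks=[#3:8@99]
After op 9 [order #8] limit_buy(price=97, qty=2): fills=none; bids=[#7:6@97 #8:2@97] asks=[#3:8@99]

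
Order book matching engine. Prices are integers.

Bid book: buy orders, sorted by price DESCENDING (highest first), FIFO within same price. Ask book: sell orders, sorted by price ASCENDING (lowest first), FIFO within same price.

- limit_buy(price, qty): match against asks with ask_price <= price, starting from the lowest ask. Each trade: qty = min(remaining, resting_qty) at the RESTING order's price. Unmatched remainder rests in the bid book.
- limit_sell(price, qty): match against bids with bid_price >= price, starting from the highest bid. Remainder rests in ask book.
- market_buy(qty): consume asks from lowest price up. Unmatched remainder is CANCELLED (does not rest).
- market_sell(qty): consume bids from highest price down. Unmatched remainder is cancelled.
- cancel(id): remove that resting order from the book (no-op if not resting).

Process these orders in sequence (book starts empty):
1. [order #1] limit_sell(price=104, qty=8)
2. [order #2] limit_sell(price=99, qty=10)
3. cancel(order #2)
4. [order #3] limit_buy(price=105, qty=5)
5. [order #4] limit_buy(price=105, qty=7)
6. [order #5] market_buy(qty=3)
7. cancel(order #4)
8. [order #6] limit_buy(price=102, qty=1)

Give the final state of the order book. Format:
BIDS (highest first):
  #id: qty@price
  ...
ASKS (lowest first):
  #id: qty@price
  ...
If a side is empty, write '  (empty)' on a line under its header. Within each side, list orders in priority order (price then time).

After op 1 [order #1] limit_sell(price=104, qty=8): fills=none; bids=[-] asks=[#1:8@104]
After op 2 [order #2] limit_sell(price=99, qty=10): fills=none; bids=[-] asks=[#2:10@99 #1:8@104]
After op 3 cancel(order #2): fills=none; bids=[-] asks=[#1:8@104]
After op 4 [order #3] limit_buy(price=105, qty=5): fills=#3x#1:5@104; bids=[-] asks=[#1:3@104]
After op 5 [order #4] limit_buy(price=105, qty=7): fills=#4x#1:3@104; bids=[#4:4@105] asks=[-]
After op 6 [order #5] market_buy(qty=3): fills=none; bids=[#4:4@105] asks=[-]
After op 7 cancel(order #4): fills=none; bids=[-] asks=[-]
After op 8 [order #6] limit_buy(price=102, qty=1): fills=none; bids=[#6:1@102] asks=[-]

Answer: BIDS (highest first):
  #6: 1@102
ASKS (lowest first):
  (empty)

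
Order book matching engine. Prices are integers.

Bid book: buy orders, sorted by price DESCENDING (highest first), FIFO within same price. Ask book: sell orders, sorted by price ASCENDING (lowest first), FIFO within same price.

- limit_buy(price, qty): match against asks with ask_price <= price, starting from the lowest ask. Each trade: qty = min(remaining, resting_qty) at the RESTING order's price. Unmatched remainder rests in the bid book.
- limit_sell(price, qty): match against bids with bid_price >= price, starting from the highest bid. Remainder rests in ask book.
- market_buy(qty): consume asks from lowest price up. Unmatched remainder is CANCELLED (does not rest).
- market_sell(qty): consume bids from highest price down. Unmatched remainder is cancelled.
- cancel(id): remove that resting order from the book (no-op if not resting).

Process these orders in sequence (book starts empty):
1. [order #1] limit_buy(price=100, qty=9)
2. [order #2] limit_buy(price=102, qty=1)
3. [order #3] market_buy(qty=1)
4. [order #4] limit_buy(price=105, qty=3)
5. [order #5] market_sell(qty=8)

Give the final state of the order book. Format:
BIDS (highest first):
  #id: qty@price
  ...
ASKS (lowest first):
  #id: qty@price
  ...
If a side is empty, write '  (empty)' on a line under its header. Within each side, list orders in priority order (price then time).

Answer: BIDS (highest first):
  #1: 5@100
ASKS (lowest first):
  (empty)

Derivation:
After op 1 [order #1] limit_buy(price=100, qty=9): fills=none; bids=[#1:9@100] asks=[-]
After op 2 [order #2] limit_buy(price=102, qty=1): fills=none; bids=[#2:1@102 #1:9@100] asks=[-]
After op 3 [order #3] market_buy(qty=1): fills=none; bids=[#2:1@102 #1:9@100] asks=[-]
After op 4 [order #4] limit_buy(price=105, qty=3): fills=none; bids=[#4:3@105 #2:1@102 #1:9@100] asks=[-]
After op 5 [order #5] market_sell(qty=8): fills=#4x#5:3@105 #2x#5:1@102 #1x#5:4@100; bids=[#1:5@100] asks=[-]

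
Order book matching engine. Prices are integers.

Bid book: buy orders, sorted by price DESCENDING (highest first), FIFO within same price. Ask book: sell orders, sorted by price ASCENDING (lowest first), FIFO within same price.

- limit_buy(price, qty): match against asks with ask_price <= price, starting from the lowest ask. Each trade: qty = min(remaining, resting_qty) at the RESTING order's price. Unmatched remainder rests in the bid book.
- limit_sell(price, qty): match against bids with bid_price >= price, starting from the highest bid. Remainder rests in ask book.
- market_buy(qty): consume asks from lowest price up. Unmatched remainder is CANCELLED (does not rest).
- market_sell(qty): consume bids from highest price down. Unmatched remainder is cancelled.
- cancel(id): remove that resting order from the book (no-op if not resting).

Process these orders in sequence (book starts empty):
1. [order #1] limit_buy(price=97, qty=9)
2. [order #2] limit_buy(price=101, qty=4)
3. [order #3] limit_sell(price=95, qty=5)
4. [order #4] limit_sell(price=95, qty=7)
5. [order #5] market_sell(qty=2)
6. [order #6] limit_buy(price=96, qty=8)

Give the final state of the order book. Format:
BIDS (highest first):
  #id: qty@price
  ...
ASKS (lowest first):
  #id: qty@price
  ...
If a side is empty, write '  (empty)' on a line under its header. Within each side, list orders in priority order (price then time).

After op 1 [order #1] limit_buy(price=97, qty=9): fills=none; bids=[#1:9@97] asks=[-]
After op 2 [order #2] limit_buy(price=101, qty=4): fills=none; bids=[#2:4@101 #1:9@97] asks=[-]
After op 3 [order #3] limit_sell(price=95, qty=5): fills=#2x#3:4@101 #1x#3:1@97; bids=[#1:8@97] asks=[-]
After op 4 [order #4] limit_sell(price=95, qty=7): fills=#1x#4:7@97; bids=[#1:1@97] asks=[-]
After op 5 [order #5] market_sell(qty=2): fills=#1x#5:1@97; bids=[-] asks=[-]
After op 6 [order #6] limit_buy(price=96, qty=8): fills=none; bids=[#6:8@96] asks=[-]

Answer: BIDS (highest first):
  #6: 8@96
ASKS (lowest first):
  (empty)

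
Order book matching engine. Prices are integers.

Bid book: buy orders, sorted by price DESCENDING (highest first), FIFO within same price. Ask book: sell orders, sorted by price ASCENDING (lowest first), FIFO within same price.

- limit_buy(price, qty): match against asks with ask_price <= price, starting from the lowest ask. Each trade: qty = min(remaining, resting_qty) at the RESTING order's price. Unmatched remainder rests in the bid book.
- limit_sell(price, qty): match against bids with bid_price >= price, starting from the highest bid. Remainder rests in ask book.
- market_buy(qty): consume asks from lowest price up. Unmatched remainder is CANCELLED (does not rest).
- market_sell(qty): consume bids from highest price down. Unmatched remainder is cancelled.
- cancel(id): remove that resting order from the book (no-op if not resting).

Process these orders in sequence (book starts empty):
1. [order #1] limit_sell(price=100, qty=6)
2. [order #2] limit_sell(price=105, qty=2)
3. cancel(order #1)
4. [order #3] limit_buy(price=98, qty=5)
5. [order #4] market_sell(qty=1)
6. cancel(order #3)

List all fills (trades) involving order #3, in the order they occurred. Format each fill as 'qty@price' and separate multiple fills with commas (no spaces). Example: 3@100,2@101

Answer: 1@98

Derivation:
After op 1 [order #1] limit_sell(price=100, qty=6): fills=none; bids=[-] asks=[#1:6@100]
After op 2 [order #2] limit_sell(price=105, qty=2): fills=none; bids=[-] asks=[#1:6@100 #2:2@105]
After op 3 cancel(order #1): fills=none; bids=[-] asks=[#2:2@105]
After op 4 [order #3] limit_buy(price=98, qty=5): fills=none; bids=[#3:5@98] asks=[#2:2@105]
After op 5 [order #4] market_sell(qty=1): fills=#3x#4:1@98; bids=[#3:4@98] asks=[#2:2@105]
After op 6 cancel(order #3): fills=none; bids=[-] asks=[#2:2@105]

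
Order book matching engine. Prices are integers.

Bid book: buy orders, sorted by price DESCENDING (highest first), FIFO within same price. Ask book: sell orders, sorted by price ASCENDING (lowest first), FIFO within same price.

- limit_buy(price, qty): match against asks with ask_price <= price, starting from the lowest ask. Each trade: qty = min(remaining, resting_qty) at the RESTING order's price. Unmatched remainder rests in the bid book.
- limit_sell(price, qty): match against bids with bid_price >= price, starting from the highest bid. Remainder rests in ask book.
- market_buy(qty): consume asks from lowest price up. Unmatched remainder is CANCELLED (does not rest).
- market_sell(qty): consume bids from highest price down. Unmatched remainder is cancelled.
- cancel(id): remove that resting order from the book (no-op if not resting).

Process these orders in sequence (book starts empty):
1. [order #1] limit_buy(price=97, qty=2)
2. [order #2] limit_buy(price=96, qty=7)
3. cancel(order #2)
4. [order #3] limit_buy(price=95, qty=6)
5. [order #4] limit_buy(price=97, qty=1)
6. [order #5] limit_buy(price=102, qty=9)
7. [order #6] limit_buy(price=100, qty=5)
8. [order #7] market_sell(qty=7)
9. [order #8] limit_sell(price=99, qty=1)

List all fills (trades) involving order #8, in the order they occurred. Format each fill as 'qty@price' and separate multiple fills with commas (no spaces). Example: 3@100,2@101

After op 1 [order #1] limit_buy(price=97, qty=2): fills=none; bids=[#1:2@97] asks=[-]
After op 2 [order #2] limit_buy(price=96, qty=7): fills=none; bids=[#1:2@97 #2:7@96] asks=[-]
After op 3 cancel(order #2): fills=none; bids=[#1:2@97] asks=[-]
After op 4 [order #3] limit_buy(price=95, qty=6): fills=none; bids=[#1:2@97 #3:6@95] asks=[-]
After op 5 [order #4] limit_buy(price=97, qty=1): fills=none; bids=[#1:2@97 #4:1@97 #3:6@95] asks=[-]
After op 6 [order #5] limit_buy(price=102, qty=9): fills=none; bids=[#5:9@102 #1:2@97 #4:1@97 #3:6@95] asks=[-]
After op 7 [order #6] limit_buy(price=100, qty=5): fills=none; bids=[#5:9@102 #6:5@100 #1:2@97 #4:1@97 #3:6@95] asks=[-]
After op 8 [order #7] market_sell(qty=7): fills=#5x#7:7@102; bids=[#5:2@102 #6:5@100 #1:2@97 #4:1@97 #3:6@95] asks=[-]
After op 9 [order #8] limit_sell(price=99, qty=1): fills=#5x#8:1@102; bids=[#5:1@102 #6:5@100 #1:2@97 #4:1@97 #3:6@95] asks=[-]

Answer: 1@102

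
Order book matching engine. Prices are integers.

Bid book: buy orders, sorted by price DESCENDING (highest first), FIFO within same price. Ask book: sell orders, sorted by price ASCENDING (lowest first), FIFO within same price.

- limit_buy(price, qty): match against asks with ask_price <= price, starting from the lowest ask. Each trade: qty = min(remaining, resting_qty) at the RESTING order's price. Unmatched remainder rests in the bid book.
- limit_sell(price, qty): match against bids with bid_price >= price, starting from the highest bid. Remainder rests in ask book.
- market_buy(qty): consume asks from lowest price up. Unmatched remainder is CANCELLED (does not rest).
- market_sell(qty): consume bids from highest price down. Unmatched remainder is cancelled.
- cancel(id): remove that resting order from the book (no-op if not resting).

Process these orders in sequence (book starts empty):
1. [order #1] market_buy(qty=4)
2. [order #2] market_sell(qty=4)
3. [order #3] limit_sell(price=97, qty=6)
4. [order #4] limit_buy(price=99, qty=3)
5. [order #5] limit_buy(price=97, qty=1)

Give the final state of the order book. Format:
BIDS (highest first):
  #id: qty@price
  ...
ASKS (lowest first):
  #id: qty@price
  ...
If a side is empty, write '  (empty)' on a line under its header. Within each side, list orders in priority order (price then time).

Answer: BIDS (highest first):
  (empty)
ASKS (lowest first):
  #3: 2@97

Derivation:
After op 1 [order #1] market_buy(qty=4): fills=none; bids=[-] asks=[-]
After op 2 [order #2] market_sell(qty=4): fills=none; bids=[-] asks=[-]
After op 3 [order #3] limit_sell(price=97, qty=6): fills=none; bids=[-] asks=[#3:6@97]
After op 4 [order #4] limit_buy(price=99, qty=3): fills=#4x#3:3@97; bids=[-] asks=[#3:3@97]
After op 5 [order #5] limit_buy(price=97, qty=1): fills=#5x#3:1@97; bids=[-] asks=[#3:2@97]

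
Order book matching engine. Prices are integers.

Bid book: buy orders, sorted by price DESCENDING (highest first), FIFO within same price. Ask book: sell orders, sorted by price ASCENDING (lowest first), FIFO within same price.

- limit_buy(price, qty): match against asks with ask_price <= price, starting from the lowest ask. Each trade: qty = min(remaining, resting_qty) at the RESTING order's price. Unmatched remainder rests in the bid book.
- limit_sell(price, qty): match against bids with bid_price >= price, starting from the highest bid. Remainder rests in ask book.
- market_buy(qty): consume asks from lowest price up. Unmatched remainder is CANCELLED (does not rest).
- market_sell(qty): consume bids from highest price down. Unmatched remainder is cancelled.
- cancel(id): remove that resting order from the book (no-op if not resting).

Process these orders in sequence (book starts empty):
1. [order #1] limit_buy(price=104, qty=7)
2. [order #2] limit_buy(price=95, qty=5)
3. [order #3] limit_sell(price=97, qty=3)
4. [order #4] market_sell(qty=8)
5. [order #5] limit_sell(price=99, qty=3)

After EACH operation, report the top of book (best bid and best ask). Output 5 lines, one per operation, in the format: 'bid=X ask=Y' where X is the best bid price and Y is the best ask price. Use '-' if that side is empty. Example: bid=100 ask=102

After op 1 [order #1] limit_buy(price=104, qty=7): fills=none; bids=[#1:7@104] asks=[-]
After op 2 [order #2] limit_buy(price=95, qty=5): fills=none; bids=[#1:7@104 #2:5@95] asks=[-]
After op 3 [order #3] limit_sell(price=97, qty=3): fills=#1x#3:3@104; bids=[#1:4@104 #2:5@95] asks=[-]
After op 4 [order #4] market_sell(qty=8): fills=#1x#4:4@104 #2x#4:4@95; bids=[#2:1@95] asks=[-]
After op 5 [order #5] limit_sell(price=99, qty=3): fills=none; bids=[#2:1@95] asks=[#5:3@99]

Answer: bid=104 ask=-
bid=104 ask=-
bid=104 ask=-
bid=95 ask=-
bid=95 ask=99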